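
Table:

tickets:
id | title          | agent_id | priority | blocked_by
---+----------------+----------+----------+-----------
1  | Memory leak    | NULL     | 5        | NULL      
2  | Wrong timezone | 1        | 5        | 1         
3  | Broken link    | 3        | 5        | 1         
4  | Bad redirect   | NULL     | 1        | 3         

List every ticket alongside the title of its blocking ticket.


This is a self-join: tickets is joined to a second copy of itself, matching each row's blocked_by to another row's id. Use LEFT JOIN so rows with blocked_by=NULL are kept.
  - ticket 1 (Memory leak): blocked_by=NULL -> NULL
  - ticket 2 (Wrong timezone): blocked_by=1 -> Memory leak
  - ticket 3 (Broken link): blocked_by=1 -> Memory leak
  - ticket 4 (Bad redirect): blocked_by=3 -> Broken link

SQL:
SELECT a.title AS item, b.title AS blocked_by
FROM tickets a
LEFT JOIN tickets b ON a.blocked_by = b.id

Result:
item           | blocked_by 
---------------+------------
Memory leak    | NULL       
Wrong timezone | Memory leak
Broken link    | Memory leak
Bad redirect   | Broken link


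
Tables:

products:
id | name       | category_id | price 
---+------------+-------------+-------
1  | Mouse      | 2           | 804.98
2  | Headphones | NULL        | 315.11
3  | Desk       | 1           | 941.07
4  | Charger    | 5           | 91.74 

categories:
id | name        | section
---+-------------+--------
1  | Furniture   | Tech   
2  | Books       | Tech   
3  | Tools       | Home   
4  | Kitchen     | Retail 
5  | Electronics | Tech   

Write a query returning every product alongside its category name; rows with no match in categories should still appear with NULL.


LEFT JOIN keeps every row from products (the left table); where category_id has no match in categories, the category columns become NULL. Walk through each product:
  - product 1 (Mouse): category_id=2 -> matches Books
  - product 2 (Headphones): category_id=NULL, no match -> kept with NULL
  - product 3 (Desk): category_id=1 -> matches Furniture
  - product 4 (Charger): category_id=5 -> matches Electronics
All 4 rows appear; 1 has NULL category.

SQL:
SELECT a.name, b.name AS category
FROM products a
LEFT JOIN categories b ON a.category_id = b.id

Result:
name       | category   
-----------+------------
Mouse      | Books      
Headphones | NULL       
Desk       | Furniture  
Charger    | Electronics


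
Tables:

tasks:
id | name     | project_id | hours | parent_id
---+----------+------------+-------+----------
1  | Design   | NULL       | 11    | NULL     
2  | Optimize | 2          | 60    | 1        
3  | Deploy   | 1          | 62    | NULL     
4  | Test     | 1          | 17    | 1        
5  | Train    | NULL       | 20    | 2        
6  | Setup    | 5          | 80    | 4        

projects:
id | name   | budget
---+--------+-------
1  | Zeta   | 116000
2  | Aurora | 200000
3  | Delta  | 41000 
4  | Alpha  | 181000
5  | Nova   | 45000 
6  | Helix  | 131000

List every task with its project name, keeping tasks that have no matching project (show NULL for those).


LEFT JOIN keeps every row from tasks (the left table); where project_id has no match in projects, the project columns become NULL. Walk through each task:
  - task 1 (Design): project_id=NULL, no match -> kept with NULL
  - task 2 (Optimize): project_id=2 -> matches Aurora
  - task 3 (Deploy): project_id=1 -> matches Zeta
  - task 4 (Test): project_id=1 -> matches Zeta
  - task 5 (Train): project_id=NULL, no match -> kept with NULL
  - task 6 (Setup): project_id=5 -> matches Nova
All 6 rows appear; 2 have NULL project.

SQL:
SELECT a.name, b.name AS project
FROM tasks a
LEFT JOIN projects b ON a.project_id = b.id

Result:
name     | project
---------+--------
Design   | NULL   
Optimize | Aurora 
Deploy   | Zeta   
Test     | Zeta   
Train    | NULL   
Setup    | Nova   


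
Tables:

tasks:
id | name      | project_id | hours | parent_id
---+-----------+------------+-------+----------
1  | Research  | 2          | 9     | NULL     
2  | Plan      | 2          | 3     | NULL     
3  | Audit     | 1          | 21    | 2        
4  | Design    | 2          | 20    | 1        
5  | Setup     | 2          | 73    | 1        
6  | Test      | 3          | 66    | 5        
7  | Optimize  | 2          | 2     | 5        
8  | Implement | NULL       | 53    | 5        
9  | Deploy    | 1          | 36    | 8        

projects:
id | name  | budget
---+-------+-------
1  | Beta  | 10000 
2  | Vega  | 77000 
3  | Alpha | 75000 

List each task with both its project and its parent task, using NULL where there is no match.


Two LEFT JOINs from the same base table tasks: one to projects via project_id, one to tasks itself via parent_id. Both are LEFT so every task is preserved.
Match against projects:
  - task 1 (Research): project_id=2 -> matches Vega
  - task 2 (Plan): project_id=2 -> matches Vega
  - task 3 (Audit): project_id=1 -> matches Beta
  - task 4 (Design): project_id=2 -> matches Vega
  - task 5 (Setup): project_id=2 -> matches Vega
  - task 6 (Test): project_id=3 -> matches Alpha
  - task 7 (Optimize): project_id=2 -> matches Vega
  - task 8 (Implement): project_id=NULL, no match -> kept with NULL
  - task 9 (Deploy): project_id=1 -> matches Beta
Match against tasks (self):
  - task 1 (Research): parent_id=NULL -> NULL
  - task 2 (Plan): parent_id=NULL -> NULL
  - task 3 (Audit): parent_id=2 -> Plan
  - task 4 (Design): parent_id=1 -> Research
  - task 5 (Setup): parent_id=1 -> Research
  - task 6 (Test): parent_id=5 -> Setup
  - task 7 (Optimize): parent_id=5 -> Setup
  - task 8 (Implement): parent_id=5 -> Setup
  - task 9 (Deploy): parent_id=8 -> Implement

SQL:
SELECT a.name, b.name AS project, c.name AS parent
FROM tasks a
LEFT JOIN projects b ON a.project_id = b.id
LEFT JOIN tasks c ON a.parent_id = c.id

Result:
name      | project | parent   
----------+---------+----------
Research  | Vega    | NULL     
Plan      | Vega    | NULL     
Audit     | Beta    | Plan     
Design    | Vega    | Research 
Setup     | Vega    | Research 
Test      | Alpha   | Setup    
Optimize  | Vega    | Setup    
Implement | NULL    | Setup    
Deploy    | Beta    | Implement


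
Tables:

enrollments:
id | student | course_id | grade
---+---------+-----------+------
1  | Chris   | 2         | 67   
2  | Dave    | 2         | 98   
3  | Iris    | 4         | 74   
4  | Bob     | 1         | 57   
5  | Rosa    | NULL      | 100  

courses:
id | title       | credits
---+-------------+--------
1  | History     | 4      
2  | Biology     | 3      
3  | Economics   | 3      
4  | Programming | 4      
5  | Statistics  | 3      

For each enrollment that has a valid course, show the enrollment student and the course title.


INNER JOIN keeps only enrollments rows whose course_id matches an id in courses. Walk through each enrollment:
  - enrollment 1 (Chris): course_id=2 -> matches Biology
  - enrollment 2 (Dave): course_id=2 -> matches Biology
  - enrollment 3 (Iris): course_id=4 -> matches Programming
  - enrollment 4 (Bob): course_id=1 -> matches History
  - enrollment 5 (Rosa): course_id=NULL, no match -> dropped
So 1 of 5 rows is dropped.

SQL:
SELECT a.student, b.title AS course
FROM enrollments a
INNER JOIN courses b ON a.course_id = b.id

Result:
student | course     
--------+------------
Chris   | Biology    
Dave    | Biology    
Iris    | Programming
Bob     | History    


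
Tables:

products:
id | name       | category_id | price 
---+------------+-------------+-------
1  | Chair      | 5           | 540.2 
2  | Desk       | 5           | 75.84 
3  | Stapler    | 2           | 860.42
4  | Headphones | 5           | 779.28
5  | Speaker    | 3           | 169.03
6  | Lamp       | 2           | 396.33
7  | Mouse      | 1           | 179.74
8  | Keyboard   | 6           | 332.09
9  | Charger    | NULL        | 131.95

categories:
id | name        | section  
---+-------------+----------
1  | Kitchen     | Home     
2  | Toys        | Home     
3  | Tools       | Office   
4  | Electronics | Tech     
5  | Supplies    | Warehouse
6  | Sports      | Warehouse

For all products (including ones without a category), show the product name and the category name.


LEFT JOIN keeps every row from products (the left table); where category_id has no match in categories, the category columns become NULL. Walk through each product:
  - product 1 (Chair): category_id=5 -> matches Supplies
  - product 2 (Desk): category_id=5 -> matches Supplies
  - product 3 (Stapler): category_id=2 -> matches Toys
  - product 4 (Headphones): category_id=5 -> matches Supplies
  - product 5 (Speaker): category_id=3 -> matches Tools
  - product 6 (Lamp): category_id=2 -> matches Toys
  - product 7 (Mouse): category_id=1 -> matches Kitchen
  - product 8 (Keyboard): category_id=6 -> matches Sports
  - product 9 (Charger): category_id=NULL, no match -> kept with NULL
All 9 rows appear; 1 has NULL category.

SQL:
SELECT a.name, b.name AS category
FROM products a
LEFT JOIN categories b ON a.category_id = b.id

Result:
name       | category
-----------+---------
Chair      | Supplies
Desk       | Supplies
Stapler    | Toys    
Headphones | Supplies
Speaker    | Tools   
Lamp       | Toys    
Mouse      | Kitchen 
Keyboard   | Sports  
Charger    | NULL    


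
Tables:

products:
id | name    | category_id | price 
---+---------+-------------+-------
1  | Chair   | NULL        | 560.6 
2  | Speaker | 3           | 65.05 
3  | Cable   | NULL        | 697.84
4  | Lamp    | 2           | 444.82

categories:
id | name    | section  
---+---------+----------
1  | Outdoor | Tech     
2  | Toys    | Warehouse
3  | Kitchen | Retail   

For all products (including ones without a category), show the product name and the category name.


LEFT JOIN keeps every row from products (the left table); where category_id has no match in categories, the category columns become NULL. Walk through each product:
  - product 1 (Chair): category_id=NULL, no match -> kept with NULL
  - product 2 (Speaker): category_id=3 -> matches Kitchen
  - product 3 (Cable): category_id=NULL, no match -> kept with NULL
  - product 4 (Lamp): category_id=2 -> matches Toys
All 4 rows appear; 2 have NULL category.

SQL:
SELECT a.name, b.name AS category
FROM products a
LEFT JOIN categories b ON a.category_id = b.id

Result:
name    | category
--------+---------
Chair   | NULL    
Speaker | Kitchen 
Cable   | NULL    
Lamp    | Toys    


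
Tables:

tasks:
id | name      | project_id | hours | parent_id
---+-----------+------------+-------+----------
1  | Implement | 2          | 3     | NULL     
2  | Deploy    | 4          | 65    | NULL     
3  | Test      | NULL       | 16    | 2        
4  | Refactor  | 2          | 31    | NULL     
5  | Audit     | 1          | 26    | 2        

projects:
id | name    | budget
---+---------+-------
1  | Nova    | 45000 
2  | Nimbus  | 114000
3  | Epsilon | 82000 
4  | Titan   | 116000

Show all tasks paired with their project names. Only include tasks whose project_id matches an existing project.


INNER JOIN keeps only tasks rows whose project_id matches an id in projects. Walk through each task:
  - task 1 (Implement): project_id=2 -> matches Nimbus
  - task 2 (Deploy): project_id=4 -> matches Titan
  - task 3 (Test): project_id=NULL, no match -> dropped
  - task 4 (Refactor): project_id=2 -> matches Nimbus
  - task 5 (Audit): project_id=1 -> matches Nova
So 1 of 5 rows is dropped.

SQL:
SELECT a.name, b.name AS project
FROM tasks a
INNER JOIN projects b ON a.project_id = b.id

Result:
name      | project
----------+--------
Implement | Nimbus 
Deploy    | Titan  
Refactor  | Nimbus 
Audit     | Nova   


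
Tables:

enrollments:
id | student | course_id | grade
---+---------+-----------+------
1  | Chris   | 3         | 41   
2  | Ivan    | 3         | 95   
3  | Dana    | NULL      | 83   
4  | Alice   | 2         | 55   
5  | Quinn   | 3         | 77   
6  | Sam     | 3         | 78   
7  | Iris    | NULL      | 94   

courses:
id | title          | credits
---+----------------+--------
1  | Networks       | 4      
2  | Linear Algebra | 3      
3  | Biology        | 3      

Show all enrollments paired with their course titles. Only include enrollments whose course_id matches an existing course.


INNER JOIN keeps only enrollments rows whose course_id matches an id in courses. Walk through each enrollment:
  - enrollment 1 (Chris): course_id=3 -> matches Biology
  - enrollment 2 (Ivan): course_id=3 -> matches Biology
  - enrollment 3 (Dana): course_id=NULL, no match -> dropped
  - enrollment 4 (Alice): course_id=2 -> matches Linear Algebra
  - enrollment 5 (Quinn): course_id=3 -> matches Biology
  - enrollment 6 (Sam): course_id=3 -> matches Biology
  - enrollment 7 (Iris): course_id=NULL, no match -> dropped
So 2 of 7 rows are dropped.

SQL:
SELECT a.student, b.title AS course
FROM enrollments a
INNER JOIN courses b ON a.course_id = b.id

Result:
student | course        
--------+---------------
Chris   | Biology       
Ivan    | Biology       
Alice   | Linear Algebra
Quinn   | Biology       
Sam     | Biology       


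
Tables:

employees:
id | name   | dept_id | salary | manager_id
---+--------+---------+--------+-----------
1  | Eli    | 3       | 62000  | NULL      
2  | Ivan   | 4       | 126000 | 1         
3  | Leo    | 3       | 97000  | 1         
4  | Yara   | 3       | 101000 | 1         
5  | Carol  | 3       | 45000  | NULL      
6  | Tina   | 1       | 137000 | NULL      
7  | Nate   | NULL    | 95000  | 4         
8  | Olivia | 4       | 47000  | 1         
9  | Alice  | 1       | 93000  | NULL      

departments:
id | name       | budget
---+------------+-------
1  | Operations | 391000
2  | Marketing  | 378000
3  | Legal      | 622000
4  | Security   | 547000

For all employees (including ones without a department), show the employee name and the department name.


LEFT JOIN keeps every row from employees (the left table); where dept_id has no match in departments, the department columns become NULL. Walk through each employee:
  - employee 1 (Eli): dept_id=3 -> matches Legal
  - employee 2 (Ivan): dept_id=4 -> matches Security
  - employee 3 (Leo): dept_id=3 -> matches Legal
  - employee 4 (Yara): dept_id=3 -> matches Legal
  - employee 5 (Carol): dept_id=3 -> matches Legal
  - employee 6 (Tina): dept_id=1 -> matches Operations
  - employee 7 (Nate): dept_id=NULL, no match -> kept with NULL
  - employee 8 (Olivia): dept_id=4 -> matches Security
  - employee 9 (Alice): dept_id=1 -> matches Operations
All 9 rows appear; 1 has NULL department.

SQL:
SELECT a.name, b.name AS department
FROM employees a
LEFT JOIN departments b ON a.dept_id = b.id

Result:
name   | department
-------+-----------
Eli    | Legal     
Ivan   | Security  
Leo    | Legal     
Yara   | Legal     
Carol  | Legal     
Tina   | Operations
Nate   | NULL      
Olivia | Security  
Alice  | Operations


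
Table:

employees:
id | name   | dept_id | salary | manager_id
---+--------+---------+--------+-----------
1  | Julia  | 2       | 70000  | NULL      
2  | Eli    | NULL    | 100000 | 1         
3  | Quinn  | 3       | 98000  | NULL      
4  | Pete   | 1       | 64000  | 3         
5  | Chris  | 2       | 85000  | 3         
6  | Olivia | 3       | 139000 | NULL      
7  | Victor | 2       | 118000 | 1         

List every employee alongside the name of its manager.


This is a self-join: employees is joined to a second copy of itself, matching each row's manager_id to another row's id. Use LEFT JOIN so rows with manager_id=NULL are kept.
  - employee 1 (Julia): manager_id=NULL -> NULL
  - employee 2 (Eli): manager_id=1 -> Julia
  - employee 3 (Quinn): manager_id=NULL -> NULL
  - employee 4 (Pete): manager_id=3 -> Quinn
  - employee 5 (Chris): manager_id=3 -> Quinn
  - employee 6 (Olivia): manager_id=NULL -> NULL
  - employee 7 (Victor): manager_id=1 -> Julia

SQL:
SELECT a.name AS item, b.name AS manager
FROM employees a
LEFT JOIN employees b ON a.manager_id = b.id

Result:
item   | manager
-------+--------
Julia  | NULL   
Eli    | Julia  
Quinn  | NULL   
Pete   | Quinn  
Chris  | Quinn  
Olivia | NULL   
Victor | Julia  


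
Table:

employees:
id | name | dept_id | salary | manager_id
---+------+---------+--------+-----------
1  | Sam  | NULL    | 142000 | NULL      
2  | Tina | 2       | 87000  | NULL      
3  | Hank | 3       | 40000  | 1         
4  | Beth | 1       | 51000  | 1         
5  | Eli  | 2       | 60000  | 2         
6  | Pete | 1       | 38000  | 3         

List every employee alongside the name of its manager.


This is a self-join: employees is joined to a second copy of itself, matching each row's manager_id to another row's id. Use LEFT JOIN so rows with manager_id=NULL are kept.
  - employee 1 (Sam): manager_id=NULL -> NULL
  - employee 2 (Tina): manager_id=NULL -> NULL
  - employee 3 (Hank): manager_id=1 -> Sam
  - employee 4 (Beth): manager_id=1 -> Sam
  - employee 5 (Eli): manager_id=2 -> Tina
  - employee 6 (Pete): manager_id=3 -> Hank

SQL:
SELECT a.name AS item, b.name AS manager
FROM employees a
LEFT JOIN employees b ON a.manager_id = b.id

Result:
item | manager
-----+--------
Sam  | NULL   
Tina | NULL   
Hank | Sam    
Beth | Sam    
Eli  | Tina   
Pete | Hank   


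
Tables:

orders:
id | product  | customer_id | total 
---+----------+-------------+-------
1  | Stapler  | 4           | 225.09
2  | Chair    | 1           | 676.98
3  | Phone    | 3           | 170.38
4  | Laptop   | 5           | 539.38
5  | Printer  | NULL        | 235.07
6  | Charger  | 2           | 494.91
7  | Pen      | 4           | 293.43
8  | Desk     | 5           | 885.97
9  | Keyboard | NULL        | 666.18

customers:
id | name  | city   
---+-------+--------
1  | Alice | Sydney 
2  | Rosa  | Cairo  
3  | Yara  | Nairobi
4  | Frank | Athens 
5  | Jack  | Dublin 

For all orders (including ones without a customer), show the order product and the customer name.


LEFT JOIN keeps every row from orders (the left table); where customer_id has no match in customers, the customer columns become NULL. Walk through each order:
  - order 1 (Stapler): customer_id=4 -> matches Frank
  - order 2 (Chair): customer_id=1 -> matches Alice
  - order 3 (Phone): customer_id=3 -> matches Yara
  - order 4 (Laptop): customer_id=5 -> matches Jack
  - order 5 (Printer): customer_id=NULL, no match -> kept with NULL
  - order 6 (Charger): customer_id=2 -> matches Rosa
  - order 7 (Pen): customer_id=4 -> matches Frank
  - order 8 (Desk): customer_id=5 -> matches Jack
  - order 9 (Keyboard): customer_id=NULL, no match -> kept with NULL
All 9 rows appear; 2 have NULL customer.

SQL:
SELECT a.product, b.name AS customer
FROM orders a
LEFT JOIN customers b ON a.customer_id = b.id

Result:
product  | customer
---------+---------
Stapler  | Frank   
Chair    | Alice   
Phone    | Yara    
Laptop   | Jack    
Printer  | NULL    
Charger  | Rosa    
Pen      | Frank   
Desk     | Jack    
Keyboard | NULL    


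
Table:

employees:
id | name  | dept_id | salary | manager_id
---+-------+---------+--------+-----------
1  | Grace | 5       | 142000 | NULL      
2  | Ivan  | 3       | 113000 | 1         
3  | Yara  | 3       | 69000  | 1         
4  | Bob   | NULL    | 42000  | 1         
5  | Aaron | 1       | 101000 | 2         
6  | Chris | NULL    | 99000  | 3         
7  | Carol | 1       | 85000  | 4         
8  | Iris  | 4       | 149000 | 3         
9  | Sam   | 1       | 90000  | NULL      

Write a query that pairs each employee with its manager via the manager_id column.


This is a self-join: employees is joined to a second copy of itself, matching each row's manager_id to another row's id. Use LEFT JOIN so rows with manager_id=NULL are kept.
  - employee 1 (Grace): manager_id=NULL -> NULL
  - employee 2 (Ivan): manager_id=1 -> Grace
  - employee 3 (Yara): manager_id=1 -> Grace
  - employee 4 (Bob): manager_id=1 -> Grace
  - employee 5 (Aaron): manager_id=2 -> Ivan
  - employee 6 (Chris): manager_id=3 -> Yara
  - employee 7 (Carol): manager_id=4 -> Bob
  - employee 8 (Iris): manager_id=3 -> Yara
  - employee 9 (Sam): manager_id=NULL -> NULL

SQL:
SELECT a.name AS item, b.name AS manager
FROM employees a
LEFT JOIN employees b ON a.manager_id = b.id

Result:
item  | manager
------+--------
Grace | NULL   
Ivan  | Grace  
Yara  | Grace  
Bob   | Grace  
Aaron | Ivan   
Chris | Yara   
Carol | Bob    
Iris  | Yara   
Sam   | NULL   


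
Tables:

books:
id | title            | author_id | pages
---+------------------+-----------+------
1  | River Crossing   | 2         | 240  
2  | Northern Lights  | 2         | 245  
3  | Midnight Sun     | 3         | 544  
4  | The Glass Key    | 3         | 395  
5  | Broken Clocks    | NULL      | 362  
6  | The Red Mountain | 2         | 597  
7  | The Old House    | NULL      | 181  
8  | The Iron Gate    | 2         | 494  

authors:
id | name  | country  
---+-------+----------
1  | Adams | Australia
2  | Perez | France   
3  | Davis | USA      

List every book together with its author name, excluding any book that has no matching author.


INNER JOIN keeps only books rows whose author_id matches an id in authors. Walk through each book:
  - book 1 (River Crossing): author_id=2 -> matches Perez
  - book 2 (Northern Lights): author_id=2 -> matches Perez
  - book 3 (Midnight Sun): author_id=3 -> matches Davis
  - book 4 (The Glass Key): author_id=3 -> matches Davis
  - book 5 (Broken Clocks): author_id=NULL, no match -> dropped
  - book 6 (The Red Mountain): author_id=2 -> matches Perez
  - book 7 (The Old House): author_id=NULL, no match -> dropped
  - book 8 (The Iron Gate): author_id=2 -> matches Perez
So 2 of 8 rows are dropped.

SQL:
SELECT a.title, b.name AS author
FROM books a
INNER JOIN authors b ON a.author_id = b.id

Result:
title            | author
-----------------+-------
River Crossing   | Perez 
Northern Lights  | Perez 
Midnight Sun     | Davis 
The Glass Key    | Davis 
The Red Mountain | Perez 
The Iron Gate    | Perez 


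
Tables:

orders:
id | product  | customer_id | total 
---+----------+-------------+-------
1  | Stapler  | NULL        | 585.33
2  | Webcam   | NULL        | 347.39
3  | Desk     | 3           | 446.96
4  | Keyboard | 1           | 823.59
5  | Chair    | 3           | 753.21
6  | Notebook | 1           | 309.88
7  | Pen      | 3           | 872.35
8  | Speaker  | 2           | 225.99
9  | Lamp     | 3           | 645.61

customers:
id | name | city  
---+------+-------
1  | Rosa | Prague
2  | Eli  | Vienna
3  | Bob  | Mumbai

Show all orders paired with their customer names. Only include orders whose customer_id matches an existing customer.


INNER JOIN keeps only orders rows whose customer_id matches an id in customers. Walk through each order:
  - order 1 (Stapler): customer_id=NULL, no match -> dropped
  - order 2 (Webcam): customer_id=NULL, no match -> dropped
  - order 3 (Desk): customer_id=3 -> matches Bob
  - order 4 (Keyboard): customer_id=1 -> matches Rosa
  - order 5 (Chair): customer_id=3 -> matches Bob
  - order 6 (Notebook): customer_id=1 -> matches Rosa
  - order 7 (Pen): customer_id=3 -> matches Bob
  - order 8 (Speaker): customer_id=2 -> matches Eli
  - order 9 (Lamp): customer_id=3 -> matches Bob
So 2 of 9 rows are dropped.

SQL:
SELECT a.product, b.name AS customer
FROM orders a
INNER JOIN customers b ON a.customer_id = b.id

Result:
product  | customer
---------+---------
Desk     | Bob     
Keyboard | Rosa    
Chair    | Bob     
Notebook | Rosa    
Pen      | Bob     
Speaker  | Eli     
Lamp     | Bob     


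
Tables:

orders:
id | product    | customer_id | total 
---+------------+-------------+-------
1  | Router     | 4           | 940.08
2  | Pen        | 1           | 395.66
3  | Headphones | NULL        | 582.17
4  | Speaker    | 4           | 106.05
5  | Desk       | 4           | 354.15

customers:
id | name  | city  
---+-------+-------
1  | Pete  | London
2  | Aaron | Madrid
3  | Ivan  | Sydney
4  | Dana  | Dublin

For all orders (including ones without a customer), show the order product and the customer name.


LEFT JOIN keeps every row from orders (the left table); where customer_id has no match in customers, the customer columns become NULL. Walk through each order:
  - order 1 (Router): customer_id=4 -> matches Dana
  - order 2 (Pen): customer_id=1 -> matches Pete
  - order 3 (Headphones): customer_id=NULL, no match -> kept with NULL
  - order 4 (Speaker): customer_id=4 -> matches Dana
  - order 5 (Desk): customer_id=4 -> matches Dana
All 5 rows appear; 1 has NULL customer.

SQL:
SELECT a.product, b.name AS customer
FROM orders a
LEFT JOIN customers b ON a.customer_id = b.id

Result:
product    | customer
-----------+---------
Router     | Dana    
Pen        | Pete    
Headphones | NULL    
Speaker    | Dana    
Desk       | Dana    


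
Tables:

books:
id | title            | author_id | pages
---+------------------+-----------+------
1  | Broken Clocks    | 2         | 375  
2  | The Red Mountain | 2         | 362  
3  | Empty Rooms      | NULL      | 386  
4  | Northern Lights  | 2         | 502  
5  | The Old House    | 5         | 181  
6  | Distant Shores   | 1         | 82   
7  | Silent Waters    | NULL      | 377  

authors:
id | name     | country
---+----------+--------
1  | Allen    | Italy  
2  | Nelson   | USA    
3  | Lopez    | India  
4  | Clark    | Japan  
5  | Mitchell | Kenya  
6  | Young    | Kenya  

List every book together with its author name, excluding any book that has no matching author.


INNER JOIN keeps only books rows whose author_id matches an id in authors. Walk through each book:
  - book 1 (Broken Clocks): author_id=2 -> matches Nelson
  - book 2 (The Red Mountain): author_id=2 -> matches Nelson
  - book 3 (Empty Rooms): author_id=NULL, no match -> dropped
  - book 4 (Northern Lights): author_id=2 -> matches Nelson
  - book 5 (The Old House): author_id=5 -> matches Mitchell
  - book 6 (Distant Shores): author_id=1 -> matches Allen
  - book 7 (Silent Waters): author_id=NULL, no match -> dropped
So 2 of 7 rows are dropped.

SQL:
SELECT a.title, b.name AS author
FROM books a
INNER JOIN authors b ON a.author_id = b.id

Result:
title            | author  
-----------------+---------
Broken Clocks    | Nelson  
The Red Mountain | Nelson  
Northern Lights  | Nelson  
The Old House    | Mitchell
Distant Shores   | Allen   


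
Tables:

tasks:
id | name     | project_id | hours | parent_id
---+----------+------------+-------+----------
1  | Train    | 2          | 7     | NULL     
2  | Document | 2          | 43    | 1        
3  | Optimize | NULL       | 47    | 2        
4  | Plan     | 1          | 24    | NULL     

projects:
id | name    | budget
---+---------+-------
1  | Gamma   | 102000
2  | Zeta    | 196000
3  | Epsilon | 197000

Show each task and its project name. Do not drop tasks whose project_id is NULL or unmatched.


LEFT JOIN keeps every row from tasks (the left table); where project_id has no match in projects, the project columns become NULL. Walk through each task:
  - task 1 (Train): project_id=2 -> matches Zeta
  - task 2 (Document): project_id=2 -> matches Zeta
  - task 3 (Optimize): project_id=NULL, no match -> kept with NULL
  - task 4 (Plan): project_id=1 -> matches Gamma
All 4 rows appear; 1 has NULL project.

SQL:
SELECT a.name, b.name AS project
FROM tasks a
LEFT JOIN projects b ON a.project_id = b.id

Result:
name     | project
---------+--------
Train    | Zeta   
Document | Zeta   
Optimize | NULL   
Plan     | Gamma  


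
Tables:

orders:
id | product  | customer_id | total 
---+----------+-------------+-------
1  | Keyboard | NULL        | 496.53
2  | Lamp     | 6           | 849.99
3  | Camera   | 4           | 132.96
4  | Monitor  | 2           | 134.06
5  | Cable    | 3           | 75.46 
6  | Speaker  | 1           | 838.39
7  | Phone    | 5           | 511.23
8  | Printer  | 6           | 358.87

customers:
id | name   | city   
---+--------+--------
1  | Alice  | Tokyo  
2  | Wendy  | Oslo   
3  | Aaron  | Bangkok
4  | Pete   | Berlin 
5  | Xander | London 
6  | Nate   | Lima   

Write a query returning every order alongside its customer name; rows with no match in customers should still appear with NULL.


LEFT JOIN keeps every row from orders (the left table); where customer_id has no match in customers, the customer columns become NULL. Walk through each order:
  - order 1 (Keyboard): customer_id=NULL, no match -> kept with NULL
  - order 2 (Lamp): customer_id=6 -> matches Nate
  - order 3 (Camera): customer_id=4 -> matches Pete
  - order 4 (Monitor): customer_id=2 -> matches Wendy
  - order 5 (Cable): customer_id=3 -> matches Aaron
  - order 6 (Speaker): customer_id=1 -> matches Alice
  - order 7 (Phone): customer_id=5 -> matches Xander
  - order 8 (Printer): customer_id=6 -> matches Nate
All 8 rows appear; 1 has NULL customer.

SQL:
SELECT a.product, b.name AS customer
FROM orders a
LEFT JOIN customers b ON a.customer_id = b.id

Result:
product  | customer
---------+---------
Keyboard | NULL    
Lamp     | Nate    
Camera   | Pete    
Monitor  | Wendy   
Cable    | Aaron   
Speaker  | Alice   
Phone    | Xander  
Printer  | Nate    


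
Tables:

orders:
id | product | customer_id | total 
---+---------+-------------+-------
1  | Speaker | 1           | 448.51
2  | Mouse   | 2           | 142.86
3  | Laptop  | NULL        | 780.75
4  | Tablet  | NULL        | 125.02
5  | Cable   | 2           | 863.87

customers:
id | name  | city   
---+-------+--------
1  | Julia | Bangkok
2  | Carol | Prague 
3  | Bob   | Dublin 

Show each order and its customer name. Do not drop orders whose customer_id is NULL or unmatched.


LEFT JOIN keeps every row from orders (the left table); where customer_id has no match in customers, the customer columns become NULL. Walk through each order:
  - order 1 (Speaker): customer_id=1 -> matches Julia
  - order 2 (Mouse): customer_id=2 -> matches Carol
  - order 3 (Laptop): customer_id=NULL, no match -> kept with NULL
  - order 4 (Tablet): customer_id=NULL, no match -> kept with NULL
  - order 5 (Cable): customer_id=2 -> matches Carol
All 5 rows appear; 2 have NULL customer.

SQL:
SELECT a.product, b.name AS customer
FROM orders a
LEFT JOIN customers b ON a.customer_id = b.id

Result:
product | customer
--------+---------
Speaker | Julia   
Mouse   | Carol   
Laptop  | NULL    
Tablet  | NULL    
Cable   | Carol   


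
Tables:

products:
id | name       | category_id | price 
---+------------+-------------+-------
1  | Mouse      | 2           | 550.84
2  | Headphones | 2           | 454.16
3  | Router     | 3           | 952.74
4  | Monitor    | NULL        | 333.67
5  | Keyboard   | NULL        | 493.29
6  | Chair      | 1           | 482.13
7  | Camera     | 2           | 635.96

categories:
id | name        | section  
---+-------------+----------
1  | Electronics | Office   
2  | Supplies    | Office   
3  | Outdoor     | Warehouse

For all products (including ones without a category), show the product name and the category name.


LEFT JOIN keeps every row from products (the left table); where category_id has no match in categories, the category columns become NULL. Walk through each product:
  - product 1 (Mouse): category_id=2 -> matches Supplies
  - product 2 (Headphones): category_id=2 -> matches Supplies
  - product 3 (Router): category_id=3 -> matches Outdoor
  - product 4 (Monitor): category_id=NULL, no match -> kept with NULL
  - product 5 (Keyboard): category_id=NULL, no match -> kept with NULL
  - product 6 (Chair): category_id=1 -> matches Electronics
  - product 7 (Camera): category_id=2 -> matches Supplies
All 7 rows appear; 2 have NULL category.

SQL:
SELECT a.name, b.name AS category
FROM products a
LEFT JOIN categories b ON a.category_id = b.id

Result:
name       | category   
-----------+------------
Mouse      | Supplies   
Headphones | Supplies   
Router     | Outdoor    
Monitor    | NULL       
Keyboard   | NULL       
Chair      | Electronics
Camera     | Supplies   


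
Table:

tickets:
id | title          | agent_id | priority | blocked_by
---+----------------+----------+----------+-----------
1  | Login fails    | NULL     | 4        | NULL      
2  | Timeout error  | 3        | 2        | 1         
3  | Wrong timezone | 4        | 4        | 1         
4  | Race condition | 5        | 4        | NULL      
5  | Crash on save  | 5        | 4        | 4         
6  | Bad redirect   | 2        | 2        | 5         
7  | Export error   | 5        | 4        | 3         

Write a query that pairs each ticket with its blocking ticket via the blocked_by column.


This is a self-join: tickets is joined to a second copy of itself, matching each row's blocked_by to another row's id. Use LEFT JOIN so rows with blocked_by=NULL are kept.
  - ticket 1 (Login fails): blocked_by=NULL -> NULL
  - ticket 2 (Timeout error): blocked_by=1 -> Login fails
  - ticket 3 (Wrong timezone): blocked_by=1 -> Login fails
  - ticket 4 (Race condition): blocked_by=NULL -> NULL
  - ticket 5 (Crash on save): blocked_by=4 -> Race condition
  - ticket 6 (Bad redirect): blocked_by=5 -> Crash on save
  - ticket 7 (Export error): blocked_by=3 -> Wrong timezone

SQL:
SELECT a.title AS item, b.title AS blocked_by
FROM tickets a
LEFT JOIN tickets b ON a.blocked_by = b.id

Result:
item           | blocked_by    
---------------+---------------
Login fails    | NULL          
Timeout error  | Login fails   
Wrong timezone | Login fails   
Race condition | NULL          
Crash on save  | Race condition
Bad redirect   | Crash on save 
Export error   | Wrong timezone


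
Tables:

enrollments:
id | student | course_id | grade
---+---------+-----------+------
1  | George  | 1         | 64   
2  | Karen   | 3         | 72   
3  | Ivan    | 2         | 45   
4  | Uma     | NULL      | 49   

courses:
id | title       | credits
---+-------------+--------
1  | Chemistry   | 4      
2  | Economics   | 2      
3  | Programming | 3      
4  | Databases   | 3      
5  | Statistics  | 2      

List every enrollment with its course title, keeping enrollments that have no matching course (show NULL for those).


LEFT JOIN keeps every row from enrollments (the left table); where course_id has no match in courses, the course columns become NULL. Walk through each enrollment:
  - enrollment 1 (George): course_id=1 -> matches Chemistry
  - enrollment 2 (Karen): course_id=3 -> matches Programming
  - enrollment 3 (Ivan): course_id=2 -> matches Economics
  - enrollment 4 (Uma): course_id=NULL, no match -> kept with NULL
All 4 rows appear; 1 has NULL course.

SQL:
SELECT a.student, b.title AS course
FROM enrollments a
LEFT JOIN courses b ON a.course_id = b.id

Result:
student | course     
--------+------------
George  | Chemistry  
Karen   | Programming
Ivan    | Economics  
Uma     | NULL       


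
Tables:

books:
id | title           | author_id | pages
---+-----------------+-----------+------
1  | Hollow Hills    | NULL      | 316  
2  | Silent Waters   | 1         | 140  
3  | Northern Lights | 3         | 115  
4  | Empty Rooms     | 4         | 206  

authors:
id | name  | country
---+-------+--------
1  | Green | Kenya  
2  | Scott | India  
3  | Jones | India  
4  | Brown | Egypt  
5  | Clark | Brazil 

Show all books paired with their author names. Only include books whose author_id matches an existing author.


INNER JOIN keeps only books rows whose author_id matches an id in authors. Walk through each book:
  - book 1 (Hollow Hills): author_id=NULL, no match -> dropped
  - book 2 (Silent Waters): author_id=1 -> matches Green
  - book 3 (Northern Lights): author_id=3 -> matches Jones
  - book 4 (Empty Rooms): author_id=4 -> matches Brown
So 1 of 4 rows is dropped.

SQL:
SELECT a.title, b.name AS author
FROM books a
INNER JOIN authors b ON a.author_id = b.id

Result:
title           | author
----------------+-------
Silent Waters   | Green 
Northern Lights | Jones 
Empty Rooms     | Brown 


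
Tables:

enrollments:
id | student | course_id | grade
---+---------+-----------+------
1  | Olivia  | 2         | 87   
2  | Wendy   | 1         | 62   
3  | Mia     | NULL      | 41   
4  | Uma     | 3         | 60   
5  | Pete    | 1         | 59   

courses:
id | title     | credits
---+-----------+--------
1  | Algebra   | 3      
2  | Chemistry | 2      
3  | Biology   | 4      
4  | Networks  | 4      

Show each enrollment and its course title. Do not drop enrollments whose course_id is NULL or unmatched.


LEFT JOIN keeps every row from enrollments (the left table); where course_id has no match in courses, the course columns become NULL. Walk through each enrollment:
  - enrollment 1 (Olivia): course_id=2 -> matches Chemistry
  - enrollment 2 (Wendy): course_id=1 -> matches Algebra
  - enrollment 3 (Mia): course_id=NULL, no match -> kept with NULL
  - enrollment 4 (Uma): course_id=3 -> matches Biology
  - enrollment 5 (Pete): course_id=1 -> matches Algebra
All 5 rows appear; 1 has NULL course.

SQL:
SELECT a.student, b.title AS course
FROM enrollments a
LEFT JOIN courses b ON a.course_id = b.id

Result:
student | course   
--------+----------
Olivia  | Chemistry
Wendy   | Algebra  
Mia     | NULL     
Uma     | Biology  
Pete    | Algebra  


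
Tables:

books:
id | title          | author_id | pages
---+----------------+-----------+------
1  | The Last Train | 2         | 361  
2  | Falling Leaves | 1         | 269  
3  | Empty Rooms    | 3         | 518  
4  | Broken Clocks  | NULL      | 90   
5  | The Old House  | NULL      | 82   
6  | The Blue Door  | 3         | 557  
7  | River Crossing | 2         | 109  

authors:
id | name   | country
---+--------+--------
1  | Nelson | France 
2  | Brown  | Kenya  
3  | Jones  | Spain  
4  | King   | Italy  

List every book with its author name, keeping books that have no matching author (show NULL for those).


LEFT JOIN keeps every row from books (the left table); where author_id has no match in authors, the author columns become NULL. Walk through each book:
  - book 1 (The Last Train): author_id=2 -> matches Brown
  - book 2 (Falling Leaves): author_id=1 -> matches Nelson
  - book 3 (Empty Rooms): author_id=3 -> matches Jones
  - book 4 (Broken Clocks): author_id=NULL, no match -> kept with NULL
  - book 5 (The Old House): author_id=NULL, no match -> kept with NULL
  - book 6 (The Blue Door): author_id=3 -> matches Jones
  - book 7 (River Crossing): author_id=2 -> matches Brown
All 7 rows appear; 2 have NULL author.

SQL:
SELECT a.title, b.name AS author
FROM books a
LEFT JOIN authors b ON a.author_id = b.id

Result:
title          | author
---------------+-------
The Last Train | Brown 
Falling Leaves | Nelson
Empty Rooms    | Jones 
Broken Clocks  | NULL  
The Old House  | NULL  
The Blue Door  | Jones 
River Crossing | Brown 


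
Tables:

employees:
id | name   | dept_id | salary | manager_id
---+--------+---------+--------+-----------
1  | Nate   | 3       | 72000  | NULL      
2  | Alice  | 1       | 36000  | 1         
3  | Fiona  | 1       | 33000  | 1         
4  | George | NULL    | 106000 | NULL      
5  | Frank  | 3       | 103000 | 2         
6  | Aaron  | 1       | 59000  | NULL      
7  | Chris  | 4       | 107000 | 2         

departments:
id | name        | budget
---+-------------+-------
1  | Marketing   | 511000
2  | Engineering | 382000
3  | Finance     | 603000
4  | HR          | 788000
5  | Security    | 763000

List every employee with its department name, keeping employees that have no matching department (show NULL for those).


LEFT JOIN keeps every row from employees (the left table); where dept_id has no match in departments, the department columns become NULL. Walk through each employee:
  - employee 1 (Nate): dept_id=3 -> matches Finance
  - employee 2 (Alice): dept_id=1 -> matches Marketing
  - employee 3 (Fiona): dept_id=1 -> matches Marketing
  - employee 4 (George): dept_id=NULL, no match -> kept with NULL
  - employee 5 (Frank): dept_id=3 -> matches Finance
  - employee 6 (Aaron): dept_id=1 -> matches Marketing
  - employee 7 (Chris): dept_id=4 -> matches HR
All 7 rows appear; 1 has NULL department.

SQL:
SELECT a.name, b.name AS department
FROM employees a
LEFT JOIN departments b ON a.dept_id = b.id

Result:
name   | department
-------+-----------
Nate   | Finance   
Alice  | Marketing 
Fiona  | Marketing 
George | NULL      
Frank  | Finance   
Aaron  | Marketing 
Chris  | HR        


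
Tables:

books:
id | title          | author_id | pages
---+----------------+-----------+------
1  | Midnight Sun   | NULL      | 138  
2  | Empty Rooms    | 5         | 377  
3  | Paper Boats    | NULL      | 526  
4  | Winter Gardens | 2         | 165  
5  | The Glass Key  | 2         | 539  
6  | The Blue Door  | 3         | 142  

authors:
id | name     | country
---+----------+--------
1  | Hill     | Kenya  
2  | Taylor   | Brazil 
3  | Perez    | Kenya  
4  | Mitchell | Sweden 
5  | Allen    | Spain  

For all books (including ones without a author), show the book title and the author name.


LEFT JOIN keeps every row from books (the left table); where author_id has no match in authors, the author columns become NULL. Walk through each book:
  - book 1 (Midnight Sun): author_id=NULL, no match -> kept with NULL
  - book 2 (Empty Rooms): author_id=5 -> matches Allen
  - book 3 (Paper Boats): author_id=NULL, no match -> kept with NULL
  - book 4 (Winter Gardens): author_id=2 -> matches Taylor
  - book 5 (The Glass Key): author_id=2 -> matches Taylor
  - book 6 (The Blue Door): author_id=3 -> matches Perez
All 6 rows appear; 2 have NULL author.

SQL:
SELECT a.title, b.name AS author
FROM books a
LEFT JOIN authors b ON a.author_id = b.id

Result:
title          | author
---------------+-------
Midnight Sun   | NULL  
Empty Rooms    | Allen 
Paper Boats    | NULL  
Winter Gardens | Taylor
The Glass Key  | Taylor
The Blue Door  | Perez 
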